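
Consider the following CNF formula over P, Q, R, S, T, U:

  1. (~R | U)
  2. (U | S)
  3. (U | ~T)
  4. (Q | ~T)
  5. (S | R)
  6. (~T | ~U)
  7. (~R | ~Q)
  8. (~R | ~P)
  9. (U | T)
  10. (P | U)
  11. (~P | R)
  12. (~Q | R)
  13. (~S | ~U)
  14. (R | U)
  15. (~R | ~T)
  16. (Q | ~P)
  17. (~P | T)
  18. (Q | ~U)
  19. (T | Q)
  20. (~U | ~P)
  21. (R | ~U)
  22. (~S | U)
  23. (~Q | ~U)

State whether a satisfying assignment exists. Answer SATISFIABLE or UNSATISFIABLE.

UNSATISFIABLE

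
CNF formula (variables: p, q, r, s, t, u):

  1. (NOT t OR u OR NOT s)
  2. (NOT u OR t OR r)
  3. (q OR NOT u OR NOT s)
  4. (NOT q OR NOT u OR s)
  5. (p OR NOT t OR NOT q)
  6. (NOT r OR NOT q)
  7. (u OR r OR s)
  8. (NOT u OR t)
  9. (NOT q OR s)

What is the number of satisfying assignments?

Split on u, then q.
  u=1, q=1: remaining (p,r,s,t) ∈ {(1,0,1,1)} — 1.
  u=1, q=0: remaining (p,r,s,t) ∈ {(0,0,0,1); (0,1,0,1); (1,0,0,1); (1,1,0,1)} — 4.
  u=0, q=1: remaining (p,r,s,t) ∈ {(0,0,1,0); (1,0,1,0)} — 2.
  u=0, q=0: p free; 4 ways for (r,s,t) × 2^1 = 8.
Total: 1 + 4 + 2 + 8 = 15.

15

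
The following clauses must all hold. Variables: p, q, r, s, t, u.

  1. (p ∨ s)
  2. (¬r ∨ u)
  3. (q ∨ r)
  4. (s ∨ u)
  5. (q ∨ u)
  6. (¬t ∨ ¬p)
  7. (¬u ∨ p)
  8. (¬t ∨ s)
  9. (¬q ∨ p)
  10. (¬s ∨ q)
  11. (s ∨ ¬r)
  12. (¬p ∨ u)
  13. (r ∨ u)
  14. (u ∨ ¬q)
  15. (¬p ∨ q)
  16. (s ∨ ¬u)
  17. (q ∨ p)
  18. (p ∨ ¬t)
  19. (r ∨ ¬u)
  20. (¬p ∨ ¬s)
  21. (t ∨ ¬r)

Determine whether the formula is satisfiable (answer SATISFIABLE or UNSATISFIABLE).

p = True:
  propagation gives t=False, u=True, q=True, s=True; an empty clause results — contradiction.
p = False:
  propagation gives s=True, u=False, r=False; an empty clause results — contradiction.
Every branch closes, so no satisfying assignment exists.

UNSATISFIABLE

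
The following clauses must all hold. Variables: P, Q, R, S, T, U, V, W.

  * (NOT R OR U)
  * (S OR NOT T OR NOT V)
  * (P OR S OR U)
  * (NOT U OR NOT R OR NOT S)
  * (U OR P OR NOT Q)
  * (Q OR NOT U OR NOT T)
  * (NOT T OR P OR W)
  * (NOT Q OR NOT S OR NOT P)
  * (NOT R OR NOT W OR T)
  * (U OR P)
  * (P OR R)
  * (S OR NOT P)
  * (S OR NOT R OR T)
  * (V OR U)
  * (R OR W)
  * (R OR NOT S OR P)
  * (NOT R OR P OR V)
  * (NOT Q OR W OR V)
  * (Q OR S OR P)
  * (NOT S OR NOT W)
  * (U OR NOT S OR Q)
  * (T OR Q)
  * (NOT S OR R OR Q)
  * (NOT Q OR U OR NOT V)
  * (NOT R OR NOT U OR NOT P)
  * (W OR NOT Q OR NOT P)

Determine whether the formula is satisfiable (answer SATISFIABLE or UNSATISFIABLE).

P = True:
  propagation gives S=True, Q=False, W=False, R=True; an empty clause results — contradiction.
P = False:
  propagation gives U=True, R=True, S=False, T=True; an empty clause results — contradiction.
Every branch closes, so no satisfying assignment exists.

UNSATISFIABLE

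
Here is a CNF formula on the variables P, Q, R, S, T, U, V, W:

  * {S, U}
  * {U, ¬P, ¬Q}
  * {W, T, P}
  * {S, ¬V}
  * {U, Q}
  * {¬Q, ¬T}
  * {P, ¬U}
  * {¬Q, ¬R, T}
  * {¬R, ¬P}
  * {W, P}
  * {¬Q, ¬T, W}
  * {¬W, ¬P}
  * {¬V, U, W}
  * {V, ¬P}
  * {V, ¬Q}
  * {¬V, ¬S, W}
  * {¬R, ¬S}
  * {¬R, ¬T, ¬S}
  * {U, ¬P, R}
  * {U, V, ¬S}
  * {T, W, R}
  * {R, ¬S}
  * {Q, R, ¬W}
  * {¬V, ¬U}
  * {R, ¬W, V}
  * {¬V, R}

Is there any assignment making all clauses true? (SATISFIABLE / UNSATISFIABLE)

R = True:
  propagation gives P=False, U=False, S=True; an empty clause results — contradiction.
R = False:
  propagation gives S=False, U=True, V=False, P=True; an empty clause results — contradiction.
Every branch closes, so no satisfying assignment exists.

UNSATISFIABLE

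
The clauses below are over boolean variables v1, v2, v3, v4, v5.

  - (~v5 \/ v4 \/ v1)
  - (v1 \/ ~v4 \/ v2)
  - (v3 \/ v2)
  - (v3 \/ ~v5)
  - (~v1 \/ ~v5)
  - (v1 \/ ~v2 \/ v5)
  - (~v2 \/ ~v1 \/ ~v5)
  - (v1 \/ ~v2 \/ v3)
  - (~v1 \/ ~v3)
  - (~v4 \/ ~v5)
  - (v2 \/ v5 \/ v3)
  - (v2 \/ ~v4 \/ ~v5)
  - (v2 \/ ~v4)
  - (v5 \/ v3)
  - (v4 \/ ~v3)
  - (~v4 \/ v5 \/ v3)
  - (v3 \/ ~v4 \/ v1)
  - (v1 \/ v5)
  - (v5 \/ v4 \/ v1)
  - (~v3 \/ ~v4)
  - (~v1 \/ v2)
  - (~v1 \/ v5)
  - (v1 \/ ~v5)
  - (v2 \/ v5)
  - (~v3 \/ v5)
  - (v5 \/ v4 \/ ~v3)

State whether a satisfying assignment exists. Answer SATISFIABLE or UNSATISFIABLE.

v5 = True:
  propagation gives v3=True, v1=False; an empty clause results — contradiction.
v5 = False:
  propagation gives v3=True; an empty clause results — contradiction.
Every branch closes, so no satisfying assignment exists.

UNSATISFIABLE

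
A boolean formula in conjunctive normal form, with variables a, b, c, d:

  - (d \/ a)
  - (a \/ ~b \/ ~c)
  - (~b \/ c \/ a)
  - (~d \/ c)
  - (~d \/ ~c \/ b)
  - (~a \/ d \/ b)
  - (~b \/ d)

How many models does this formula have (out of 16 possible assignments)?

1

Satisfying assignments:
  a=T b=T c=T d=T
Count: 1.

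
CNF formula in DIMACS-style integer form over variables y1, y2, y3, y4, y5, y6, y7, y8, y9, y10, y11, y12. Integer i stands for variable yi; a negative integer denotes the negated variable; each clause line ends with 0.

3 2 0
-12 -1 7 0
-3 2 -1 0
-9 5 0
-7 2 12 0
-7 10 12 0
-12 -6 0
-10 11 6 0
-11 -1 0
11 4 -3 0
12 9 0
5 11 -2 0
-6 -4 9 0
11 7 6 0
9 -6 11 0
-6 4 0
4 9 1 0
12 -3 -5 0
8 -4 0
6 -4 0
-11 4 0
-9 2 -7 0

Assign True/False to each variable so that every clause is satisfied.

y8 occurs only positively in the remaining clauses — set y8 = True.
Try y1 = False.
The remaining clauses are satisfied by y2 = True, y3 = False, y4 = True, y5 = True, y6 = True, y7 = False, y9 = True, y10 = True, y11 = True, y12 = False.
Every clause has at least one true literal under this assignment.

y1=False, y2=True, y3=False, y4=True, y5=True, y6=True, y7=False, y8=True, y9=True, y10=True, y11=True, y12=False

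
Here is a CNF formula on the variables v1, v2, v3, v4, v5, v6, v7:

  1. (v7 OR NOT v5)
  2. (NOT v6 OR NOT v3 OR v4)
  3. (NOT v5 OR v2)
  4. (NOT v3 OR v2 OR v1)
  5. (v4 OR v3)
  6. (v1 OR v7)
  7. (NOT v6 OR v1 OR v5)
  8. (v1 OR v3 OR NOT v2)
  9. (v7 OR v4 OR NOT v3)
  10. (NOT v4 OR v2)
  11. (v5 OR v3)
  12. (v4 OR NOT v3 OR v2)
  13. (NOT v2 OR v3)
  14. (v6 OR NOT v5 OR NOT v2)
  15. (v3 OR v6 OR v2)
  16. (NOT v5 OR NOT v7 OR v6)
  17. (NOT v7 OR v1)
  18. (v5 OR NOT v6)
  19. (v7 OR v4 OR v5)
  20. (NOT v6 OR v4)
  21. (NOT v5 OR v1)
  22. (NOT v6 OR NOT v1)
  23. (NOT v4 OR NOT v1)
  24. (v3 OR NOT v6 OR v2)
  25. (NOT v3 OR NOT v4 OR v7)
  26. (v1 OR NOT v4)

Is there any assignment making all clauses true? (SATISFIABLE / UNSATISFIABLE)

Set v1 = True and propagate.
  then v6 is forced to False.
  then v4 is forced to False.
  then v3 is forced to True.
  then v7 is forced to True.
  then v2 is forced to True.
  then v5 is forced to False.
Every clause has at least one true literal under this assignment.
So v1 = 1  v2 = 1  v3 = 1  v4 = 0  v5 = 0  v6 = 0  v7 = 1 is a satisfying assignment.

SATISFIABLE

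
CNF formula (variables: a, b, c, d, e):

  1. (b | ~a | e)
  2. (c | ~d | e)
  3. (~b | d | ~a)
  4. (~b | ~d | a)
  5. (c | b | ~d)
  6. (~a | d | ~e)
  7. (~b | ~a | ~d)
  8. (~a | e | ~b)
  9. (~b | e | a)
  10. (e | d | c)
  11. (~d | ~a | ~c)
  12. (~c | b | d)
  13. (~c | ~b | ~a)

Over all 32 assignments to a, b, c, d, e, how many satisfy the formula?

5

Satisfying assignments:
  a=0 b=0 c=0 d=0 e=1
  a=0 b=0 c=1 d=1 e=0
  a=0 b=0 c=1 d=1 e=1
  a=0 b=1 c=0 d=0 e=1
  a=0 b=1 c=1 d=0 e=1
That's 5 in total.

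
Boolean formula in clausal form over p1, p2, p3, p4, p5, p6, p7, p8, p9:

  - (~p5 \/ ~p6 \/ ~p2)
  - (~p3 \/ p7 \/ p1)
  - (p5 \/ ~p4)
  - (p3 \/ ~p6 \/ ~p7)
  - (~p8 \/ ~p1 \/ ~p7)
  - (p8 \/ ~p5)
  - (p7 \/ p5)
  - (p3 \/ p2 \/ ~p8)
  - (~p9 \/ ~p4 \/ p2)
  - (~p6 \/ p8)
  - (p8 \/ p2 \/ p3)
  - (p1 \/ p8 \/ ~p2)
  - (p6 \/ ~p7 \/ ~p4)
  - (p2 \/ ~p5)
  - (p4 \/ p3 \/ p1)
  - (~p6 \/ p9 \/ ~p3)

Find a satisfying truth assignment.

Try p1 = False.
For the remaining variables, p2 = False, p3 = True, p4 = False, p5 = False, p6 = False, p7 = True, p8 = True, p9 = False works.
Check each clause:
  1. (~p5 \/ ~p6 \/ ~p2) — ~p6 is true.
  2. (p7 \/ p1 \/ ~p3) — p7 is true.
  3. (p5 \/ ~p4) — ~p4 is true.
  4. (p3 \/ ~p6 \/ ~p7) — ~p6 is true.
  5. (~p8 \/ ~p7 \/ ~p1) — ~p1 is true.
  6. (p8 \/ ~p5) — p8 is true.
  7. (p7 \/ p5) — p7 is true.
  8. (~p8 \/ p3 \/ p2) — p3 is true.
  9. (p2 \/ ~p4 \/ ~p9) — ~p4 is true.
  10. (p8 \/ ~p6) — p8 is true.
  11. (p8 \/ p3 \/ p2) — p8 is true.
  12. (~p2 \/ p1 \/ p8) — p8 is true.
  13. (~p4 \/ p6 \/ ~p7) — ~p4 is true.
  14. (p2 \/ ~p5) — ~p5 is true.
  15. (p1 \/ p3 \/ p4) — p3 is true.
  16. (~p3 \/ p9 \/ ~p6) — ~p6 is true.

p1 = 0, p2 = 0, p3 = 1, p4 = 0, p5 = 0, p6 = 0, p7 = 1, p8 = 1, p9 = 0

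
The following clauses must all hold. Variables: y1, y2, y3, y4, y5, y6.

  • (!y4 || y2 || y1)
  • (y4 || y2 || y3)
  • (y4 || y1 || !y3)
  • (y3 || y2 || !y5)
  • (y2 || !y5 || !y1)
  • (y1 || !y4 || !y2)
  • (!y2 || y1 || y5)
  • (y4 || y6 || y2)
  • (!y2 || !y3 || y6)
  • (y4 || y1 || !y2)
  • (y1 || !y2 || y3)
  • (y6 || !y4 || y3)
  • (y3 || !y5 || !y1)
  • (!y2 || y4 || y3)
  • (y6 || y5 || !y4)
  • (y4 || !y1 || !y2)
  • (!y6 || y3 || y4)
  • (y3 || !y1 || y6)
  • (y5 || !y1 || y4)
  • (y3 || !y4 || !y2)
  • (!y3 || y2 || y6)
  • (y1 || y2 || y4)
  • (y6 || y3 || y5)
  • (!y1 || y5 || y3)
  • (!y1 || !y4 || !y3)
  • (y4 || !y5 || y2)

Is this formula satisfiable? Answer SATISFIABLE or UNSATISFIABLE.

y2 = True:
  y3 = True:
    y1 = True:
      propagation gives y4=True; contradiction.
    y1 = False:
      propagation gives y4=True; contradiction.
  y3 = False:
    propagation gives y1=True, y5=False; an empty clause results — contradiction.
y2 = False:
  y3 = True:
    y1 = True:
      propagation gives y5=False, y4=True; contradiction.
    y1 = False:
      propagation gives y4=False; contradiction.
  y3 = False:
    propagation gives y4=True, y1=True, y5=False; an empty clause results — contradiction.
Every branch closes, so no satisfying assignment exists.

UNSATISFIABLE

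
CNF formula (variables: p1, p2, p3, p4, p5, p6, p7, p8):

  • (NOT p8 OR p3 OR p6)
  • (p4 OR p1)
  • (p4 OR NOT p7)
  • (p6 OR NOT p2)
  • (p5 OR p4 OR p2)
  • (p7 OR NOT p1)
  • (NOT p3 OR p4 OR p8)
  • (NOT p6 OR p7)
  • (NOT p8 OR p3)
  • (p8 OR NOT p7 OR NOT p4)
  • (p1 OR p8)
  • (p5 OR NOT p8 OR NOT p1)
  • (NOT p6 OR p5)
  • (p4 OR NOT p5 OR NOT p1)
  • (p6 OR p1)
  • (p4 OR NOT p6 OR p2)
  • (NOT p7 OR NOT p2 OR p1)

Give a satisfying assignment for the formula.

p1=1, p2=0, p3=1, p4=1, p5=1, p6=1, p7=1, p8=1

Set p1 = True and propagate.
  then p7 is forced to True.
  then p4 is forced to True.
  then p8 is forced to True.
  then p3 is forced to True.
  then p5 is forced to True.
The remaining clauses are satisfied by p2 = False, p6 = True.
Check each clause:
  1. (NOT p8 OR p3 OR p6) — p3 is true.
  2. (p1 OR p4) — p1 is true.
  3. (NOT p7 OR p4) — p4 is true.
  4. (p6 OR NOT p2) — NOT p2 is true.
  5. (p2 OR p4 OR p5) — p4 is true.
  6. (NOT p1 OR p7) — p7 is true.
  7. (p8 OR p4 OR NOT p3) — p8 is true.
  8. (p7 OR NOT p6) — p7 is true.
  9. (NOT p8 OR p3) — p3 is true.
  10. (NOT p4 OR p8 OR NOT p7) — p8 is true.
  11. (p8 OR p1) — p8 is true.
  12. (NOT p8 OR p5 OR NOT p1) — p5 is true.
  13. (p5 OR NOT p6) — p5 is true.
  14. (NOT p1 OR p4 OR NOT p5) — p4 is true.
  15. (p6 OR p1) — p1 is true.
  16. (p4 OR p2 OR NOT p6) — p4 is true.
  17. (p1 OR NOT p2 OR NOT p7) — NOT p2 is true.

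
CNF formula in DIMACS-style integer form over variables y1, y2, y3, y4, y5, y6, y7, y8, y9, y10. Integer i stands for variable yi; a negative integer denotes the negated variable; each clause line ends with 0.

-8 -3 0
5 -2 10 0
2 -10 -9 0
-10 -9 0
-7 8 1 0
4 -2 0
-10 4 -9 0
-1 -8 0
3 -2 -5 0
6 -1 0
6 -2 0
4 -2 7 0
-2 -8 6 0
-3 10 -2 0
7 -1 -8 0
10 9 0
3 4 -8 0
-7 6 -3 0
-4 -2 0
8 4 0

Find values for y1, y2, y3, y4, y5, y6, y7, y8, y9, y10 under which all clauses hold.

y1=F, y2=F, y3=F, y4=T, y5=T, y6=F, y7=T, y8=T, y9=T, y10=F

Branch on y1: take y1 = False.
Branch on y2: take y2 = False.
The remaining clauses are satisfied by y3 = False, y4 = True, y5 = True, y6 = False, y7 = True, y8 = True, y9 = True, y10 = False.
Check each clause:
  1. (NOT y3 OR NOT y8) — NOT y3 is true.
  2. (y5 OR y10 OR NOT y2) — y5 is true.
  3. (y2 OR NOT y9 OR NOT y10) — NOT y10 is true.
  4. (NOT y9 OR NOT y10) — NOT y10 is true.
  5. (y1 OR NOT y7 OR y8) — y8 is true.
  6. (NOT y2 OR y4) — y4 is true.
  7. (NOT y10 OR NOT y9 OR y4) — y4 is true.
  8. (NOT y8 OR NOT y1) — NOT y1 is true.
  9. (y3 OR NOT y5 OR NOT y2) — NOT y2 is true.
  10. (y6 OR NOT y1) — NOT y1 is true.
  11. (NOT y2 OR y6) — NOT y2 is true.
  12. (y7 OR NOT y2 OR y4) — y4 is true.
  13. (NOT y2 OR y6 OR NOT y8) — NOT y2 is true.
  14. (y10 OR NOT y2 OR NOT y3) — NOT y3 is true.
  15. (NOT y8 OR NOT y1 OR y7) — NOT y1 is true.
  16. (y10 OR y9) — y9 is true.
  17. (NOT y8 OR y4 OR y3) — y4 is true.
  18. (NOT y3 OR NOT y7 OR y6) — NOT y3 is true.
  19. (NOT y4 OR NOT y2) — NOT y2 is true.
  20. (y8 OR y4) — y8 is true.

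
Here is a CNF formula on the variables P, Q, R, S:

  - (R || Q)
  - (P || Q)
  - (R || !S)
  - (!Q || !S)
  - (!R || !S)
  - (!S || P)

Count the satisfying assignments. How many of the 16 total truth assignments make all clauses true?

Satisfying assignments:
  P=0 Q=1 R=0 S=0
  P=0 Q=1 R=1 S=0
  P=1 Q=0 R=1 S=0
  P=1 Q=1 R=0 S=0
  P=1 Q=1 R=1 S=0
That's 5 in total.

5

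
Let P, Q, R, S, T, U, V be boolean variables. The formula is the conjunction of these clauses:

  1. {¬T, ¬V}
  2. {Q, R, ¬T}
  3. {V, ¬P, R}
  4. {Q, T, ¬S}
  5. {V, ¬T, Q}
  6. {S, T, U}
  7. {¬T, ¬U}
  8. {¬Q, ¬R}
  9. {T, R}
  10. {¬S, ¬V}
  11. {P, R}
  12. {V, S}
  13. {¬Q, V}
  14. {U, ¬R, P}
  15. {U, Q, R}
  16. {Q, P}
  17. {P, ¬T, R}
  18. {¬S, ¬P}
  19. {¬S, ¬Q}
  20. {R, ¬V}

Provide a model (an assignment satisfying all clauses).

Branch on P: take P = True.
  then S is forced to False.
  then V is forced to True.
  then T is forced to False.
  then U is forced to True.
  then R is forced to True.
  then Q is forced to False.
Every clause has at least one true literal under this assignment.

P=T, Q=F, R=T, S=F, T=F, U=T, V=T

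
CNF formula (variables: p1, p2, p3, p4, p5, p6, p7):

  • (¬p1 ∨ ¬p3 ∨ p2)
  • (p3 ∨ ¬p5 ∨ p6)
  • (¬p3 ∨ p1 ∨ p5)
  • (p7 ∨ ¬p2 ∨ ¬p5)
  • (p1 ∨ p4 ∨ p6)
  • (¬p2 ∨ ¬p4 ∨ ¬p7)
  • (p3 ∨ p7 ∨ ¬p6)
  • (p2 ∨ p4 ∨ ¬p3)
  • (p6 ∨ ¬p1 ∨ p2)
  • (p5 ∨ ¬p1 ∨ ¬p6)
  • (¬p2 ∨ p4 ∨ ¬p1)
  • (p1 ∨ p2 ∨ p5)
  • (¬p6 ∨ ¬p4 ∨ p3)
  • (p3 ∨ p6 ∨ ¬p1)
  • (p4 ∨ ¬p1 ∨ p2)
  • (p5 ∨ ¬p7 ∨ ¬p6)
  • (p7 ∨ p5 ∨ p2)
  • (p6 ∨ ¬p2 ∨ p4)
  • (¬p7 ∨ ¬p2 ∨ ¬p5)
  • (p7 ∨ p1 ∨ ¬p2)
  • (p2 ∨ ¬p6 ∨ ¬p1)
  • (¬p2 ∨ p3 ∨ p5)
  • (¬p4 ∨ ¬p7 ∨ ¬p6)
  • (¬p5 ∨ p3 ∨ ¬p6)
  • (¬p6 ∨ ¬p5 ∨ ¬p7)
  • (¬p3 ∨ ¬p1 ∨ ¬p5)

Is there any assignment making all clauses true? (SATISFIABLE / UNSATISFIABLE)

SATISFIABLE

Set p1 = False and propagate.
The remaining clauses are satisfied by p2 = False, p3 = True, p4 = True, p5 = True, p6 = False, p7 = True.
Every clause has at least one true literal under this assignment.
So p1=False  p2=False  p3=True  p4=True  p5=True  p6=False  p7=True is a satisfying assignment.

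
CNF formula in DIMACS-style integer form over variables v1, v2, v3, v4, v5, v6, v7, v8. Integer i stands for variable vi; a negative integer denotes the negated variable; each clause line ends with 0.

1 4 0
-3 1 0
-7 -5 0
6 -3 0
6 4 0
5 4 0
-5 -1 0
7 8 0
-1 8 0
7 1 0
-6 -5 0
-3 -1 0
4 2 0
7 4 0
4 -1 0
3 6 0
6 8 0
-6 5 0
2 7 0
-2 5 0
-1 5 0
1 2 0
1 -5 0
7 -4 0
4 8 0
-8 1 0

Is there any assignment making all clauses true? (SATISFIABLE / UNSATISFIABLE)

UNSATISFIABLE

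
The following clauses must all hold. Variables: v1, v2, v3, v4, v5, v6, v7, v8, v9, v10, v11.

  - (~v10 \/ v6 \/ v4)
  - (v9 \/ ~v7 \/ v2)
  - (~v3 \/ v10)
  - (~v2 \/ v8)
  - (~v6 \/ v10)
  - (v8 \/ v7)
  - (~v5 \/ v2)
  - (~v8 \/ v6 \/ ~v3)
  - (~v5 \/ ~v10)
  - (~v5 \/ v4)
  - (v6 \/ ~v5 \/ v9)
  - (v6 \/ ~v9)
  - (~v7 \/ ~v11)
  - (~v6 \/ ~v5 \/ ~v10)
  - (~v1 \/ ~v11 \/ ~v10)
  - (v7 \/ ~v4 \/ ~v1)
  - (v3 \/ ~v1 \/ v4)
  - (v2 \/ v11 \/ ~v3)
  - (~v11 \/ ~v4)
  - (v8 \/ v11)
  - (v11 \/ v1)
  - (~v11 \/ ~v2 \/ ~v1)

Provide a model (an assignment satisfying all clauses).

v1=T, v2=T, v3=T, v4=F, v5=F, v6=T, v7=F, v8=T, v9=F, v10=T, v11=F

v5 occurs only negated in the remaining clauses — set v5 = False.
Branch on v1: take v1 = True.
For the remaining variables, v2 = True, v3 = True, v4 = False, v6 = True, v7 = False, v8 = True, v9 = False, v10 = True, v11 = False works.
Every clause has at least one true literal under this assignment.
Check each clause:
  1. (v4 \/ v6 \/ ~v10) — v6 is true.
  2. (v9 \/ v2 \/ ~v7) — v2 is true.
  3. (~v3 \/ v10) — v10 is true.
  4. (~v2 \/ v8) — v8 is true.
  5. (~v6 \/ v10) — v10 is true.
  6. (v8 \/ v7) — v8 is true.
  7. (~v5 \/ v2) — v2 is true.
  8. (v6 \/ ~v8 \/ ~v3) — v6 is true.
  9. (~v10 \/ ~v5) — ~v5 is true.
  10. (~v5 \/ v4) — ~v5 is true.
  11. (v6 \/ v9 \/ ~v5) — ~v5 is true.
  12. (v6 \/ ~v9) — v6 is true.
  13. (~v11 \/ ~v7) — ~v7 is true.
  14. (~v10 \/ ~v6 \/ ~v5) — ~v5 is true.
  15. (~v10 \/ ~v1 \/ ~v11) — ~v11 is true.
  16. (~v4 \/ ~v1 \/ v7) — ~v4 is true.
  17. (v4 \/ v3 \/ ~v1) — v3 is true.
  18. (v11 \/ v2 \/ ~v3) — v2 is true.
  19. (~v11 \/ ~v4) — ~v4 is true.
  20. (v8 \/ v11) — v8 is true.
  21. (v11 \/ v1) — v1 is true.
  22. (~v1 \/ ~v11 \/ ~v2) — ~v11 is true.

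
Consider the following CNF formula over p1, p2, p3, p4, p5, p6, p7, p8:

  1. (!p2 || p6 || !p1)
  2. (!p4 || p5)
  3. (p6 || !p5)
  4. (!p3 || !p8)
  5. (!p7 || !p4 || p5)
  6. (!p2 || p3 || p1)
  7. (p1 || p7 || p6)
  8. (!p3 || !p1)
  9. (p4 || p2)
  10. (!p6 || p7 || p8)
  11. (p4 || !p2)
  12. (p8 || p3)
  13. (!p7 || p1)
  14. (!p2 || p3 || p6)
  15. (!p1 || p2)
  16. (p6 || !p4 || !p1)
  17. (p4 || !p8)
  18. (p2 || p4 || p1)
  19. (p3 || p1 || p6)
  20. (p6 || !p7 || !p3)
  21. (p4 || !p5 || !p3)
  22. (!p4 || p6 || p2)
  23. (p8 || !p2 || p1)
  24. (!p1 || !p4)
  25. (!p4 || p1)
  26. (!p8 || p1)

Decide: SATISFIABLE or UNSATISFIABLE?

p1 = True:
  propagation gives p3=False, p8=True, p2=True, p6=True; an empty clause results — contradiction.
p1 = False:
  propagation gives p7=False, p6=True, p8=True; an empty clause results — contradiction.
Every branch closes, so no satisfying assignment exists.

UNSATISFIABLE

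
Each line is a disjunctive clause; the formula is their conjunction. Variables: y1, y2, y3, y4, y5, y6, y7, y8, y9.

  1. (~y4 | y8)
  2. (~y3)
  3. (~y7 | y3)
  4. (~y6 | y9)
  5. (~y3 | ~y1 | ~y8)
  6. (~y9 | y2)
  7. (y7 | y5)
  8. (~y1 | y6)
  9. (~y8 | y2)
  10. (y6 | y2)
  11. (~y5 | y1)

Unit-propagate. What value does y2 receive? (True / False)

(~y3) stands alone — y3 = False.
In (y3 | ~y7), y3 is now false; ~y7 must hold, so y7 = False.
(y5 | y7): since y7 = False, the clause reduces to (y5). y5 = True.
(~y5 | y1) with y5 = True leaves only y1, so y1 = True.
(~y1 | y6): since y1 = True, the clause reduces to (y6). y6 = True.
(~y6 | y9) with y6 = True leaves only y9, so y9 = True.
From (~y9 | y2) and y9 = True: y2 = True.

True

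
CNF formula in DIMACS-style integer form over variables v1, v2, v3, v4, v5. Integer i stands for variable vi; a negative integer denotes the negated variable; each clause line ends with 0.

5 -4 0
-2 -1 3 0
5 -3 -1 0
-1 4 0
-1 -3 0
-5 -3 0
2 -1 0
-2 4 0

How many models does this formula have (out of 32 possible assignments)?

Satisfying assignments:
  v1=F v2=F v3=F v4=F v5=F
  v1=F v2=F v3=F v4=F v5=T
  v1=F v2=F v3=F v4=T v5=T
  v1=F v2=F v3=T v4=F v5=F
  v1=F v2=T v3=F v4=T v5=T
That's 5 in total.

5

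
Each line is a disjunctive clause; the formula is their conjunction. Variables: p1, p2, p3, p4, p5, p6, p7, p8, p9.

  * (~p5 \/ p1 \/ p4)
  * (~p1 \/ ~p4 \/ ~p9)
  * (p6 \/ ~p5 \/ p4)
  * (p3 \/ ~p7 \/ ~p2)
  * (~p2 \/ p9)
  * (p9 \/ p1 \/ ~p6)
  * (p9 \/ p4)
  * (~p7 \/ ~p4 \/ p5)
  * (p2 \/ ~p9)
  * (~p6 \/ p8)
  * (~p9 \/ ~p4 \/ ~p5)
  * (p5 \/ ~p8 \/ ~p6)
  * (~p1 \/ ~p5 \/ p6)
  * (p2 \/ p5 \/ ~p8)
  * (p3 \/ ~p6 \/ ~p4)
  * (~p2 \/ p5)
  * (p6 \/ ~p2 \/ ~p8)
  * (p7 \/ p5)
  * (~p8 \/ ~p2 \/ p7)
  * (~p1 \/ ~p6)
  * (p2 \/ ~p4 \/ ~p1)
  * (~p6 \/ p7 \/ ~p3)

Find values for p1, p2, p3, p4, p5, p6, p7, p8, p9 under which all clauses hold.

Set p1 = False and propagate.
Try p2 = False.
  then p9 is forced to False.
  then p6 is forced to False.
  then p4 is forced to True.
For the remaining variables, p3 = True, p5 = True, p7 = True, p8 = True works.
Every clause has at least one true literal under this assignment.
Check each clause:
  1. (~p5 \/ p4 \/ p1) — p4 is true.
  2. (~p9 \/ ~p1 \/ ~p4) — ~p1 is true.
  3. (~p5 \/ p6 \/ p4) — p4 is true.
  4. (p3 \/ ~p2 \/ ~p7) — p3 is true.
  5. (p9 \/ ~p2) — ~p2 is true.
  6. (p1 \/ ~p6 \/ p9) — ~p6 is true.
  7. (p4 \/ p9) — p4 is true.
  8. (~p7 \/ ~p4 \/ p5) — p5 is true.
  9. (~p9 \/ p2) — ~p9 is true.
  10. (p8 \/ ~p6) — p8 is true.
  11. (~p4 \/ ~p9 \/ ~p5) — ~p9 is true.
  12. (p5 \/ ~p6 \/ ~p8) — ~p6 is true.
  13. (~p5 \/ p6 \/ ~p1) — ~p1 is true.
  14. (~p8 \/ p2 \/ p5) — p5 is true.
  15. (~p6 \/ p3 \/ ~p4) — ~p6 is true.
  16. (~p2 \/ p5) — p5 is true.
  17. (~p8 \/ p6 \/ ~p2) — ~p2 is true.
  18. (p5 \/ p7) — p5 is true.
  19. (p7 \/ ~p2 \/ ~p8) — ~p2 is true.
  20. (~p6 \/ ~p1) — ~p6 is true.
  21. (~p1 \/ p2 \/ ~p4) — ~p1 is true.
  22. (p7 \/ ~p6 \/ ~p3) — ~p6 is true.

p1=F, p2=F, p3=T, p4=T, p5=T, p6=F, p7=T, p8=T, p9=F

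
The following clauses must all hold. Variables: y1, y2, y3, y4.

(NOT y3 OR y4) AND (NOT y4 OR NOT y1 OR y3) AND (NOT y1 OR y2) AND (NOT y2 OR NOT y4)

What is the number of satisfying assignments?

5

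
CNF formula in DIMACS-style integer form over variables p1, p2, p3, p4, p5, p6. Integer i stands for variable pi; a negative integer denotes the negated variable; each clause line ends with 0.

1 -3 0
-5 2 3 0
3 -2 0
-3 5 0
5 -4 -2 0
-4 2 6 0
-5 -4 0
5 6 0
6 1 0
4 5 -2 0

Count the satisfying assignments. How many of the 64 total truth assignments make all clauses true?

8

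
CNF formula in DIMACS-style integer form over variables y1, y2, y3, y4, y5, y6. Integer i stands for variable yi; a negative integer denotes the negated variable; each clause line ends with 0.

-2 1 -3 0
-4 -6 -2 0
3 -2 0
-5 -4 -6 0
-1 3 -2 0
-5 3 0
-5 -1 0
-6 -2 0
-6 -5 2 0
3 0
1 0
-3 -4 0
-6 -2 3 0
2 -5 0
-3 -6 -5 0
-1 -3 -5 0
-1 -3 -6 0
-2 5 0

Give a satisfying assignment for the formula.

y1 = True  y2 = False  y3 = True  y4 = False  y5 = False  y6 = False

Check each clause:
  1. (y1 \/ ~y3 \/ ~y2) — y1 is true.
  2. (~y2 \/ ~y6 \/ ~y4) — ~y6 is true.
  3. (y3 \/ ~y2) — y3 is true.
  4. (~y4 \/ ~y6 \/ ~y5) — ~y6 is true.
  5. (~y1 \/ ~y2 \/ y3) — y3 is true.
  6. (~y5 \/ y3) — y3 is true.
  7. (~y5 \/ ~y1) — ~y5 is true.
  8. (~y6 \/ ~y2) — ~y6 is true.
  9. (y2 \/ ~y6 \/ ~y5) — ~y6 is true.
  10. (y3) — y3 is true.
  11. (y1) — y1 is true.
  12. (~y4 \/ ~y3) — ~y4 is true.
  13. (~y2 \/ y3 \/ ~y6) — ~y6 is true.
  14. (y2 \/ ~y5) — ~y5 is true.
  15. (~y6 \/ ~y5 \/ ~y3) — ~y6 is true.
  16. (~y3 \/ ~y5 \/ ~y1) — ~y5 is true.
  17. (~y1 \/ ~y3 \/ ~y6) — ~y6 is true.
  18. (~y2 \/ y5) — ~y2 is true.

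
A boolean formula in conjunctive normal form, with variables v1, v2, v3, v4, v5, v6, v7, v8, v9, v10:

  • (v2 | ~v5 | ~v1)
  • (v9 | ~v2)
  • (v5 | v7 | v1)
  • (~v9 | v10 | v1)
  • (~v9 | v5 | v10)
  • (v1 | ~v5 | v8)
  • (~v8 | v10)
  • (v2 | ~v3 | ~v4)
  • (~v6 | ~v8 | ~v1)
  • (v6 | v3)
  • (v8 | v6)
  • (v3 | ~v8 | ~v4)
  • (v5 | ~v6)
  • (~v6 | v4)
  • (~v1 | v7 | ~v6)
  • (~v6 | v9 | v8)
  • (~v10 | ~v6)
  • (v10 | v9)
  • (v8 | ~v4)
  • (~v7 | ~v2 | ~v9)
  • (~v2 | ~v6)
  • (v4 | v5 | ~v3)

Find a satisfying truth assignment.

v1=False, v2=False, v3=True, v4=False, v5=True, v6=False, v7=True, v8=True, v9=True, v10=True

Try v1 = False.
Try v2 = False.
For the remaining variables, v3 = True, v4 = False, v5 = True, v6 = False, v7 = True, v8 = True, v9 = True, v10 = True works.
Check each clause:
  1. (v2 | ~v1 | ~v5) — ~v1 is true.
  2. (~v2 | v9) — v9 is true.
  3. (v7 | v1 | v5) — v5 is true.
  4. (v10 | ~v9 | v1) — v10 is true.
  5. (v10 | ~v9 | v5) — v10 is true.
  6. (~v5 | v8 | v1) — v8 is true.
  7. (v10 | ~v8) — v10 is true.
  8. (~v3 | ~v4 | v2) — ~v4 is true.
  9. (~v6 | ~v8 | ~v1) — ~v6 is true.
  10. (v6 | v3) — v3 is true.
  11. (v8 | v6) — v8 is true.
  12. (~v4 | ~v8 | v3) — v3 is true.
  13. (v5 | ~v6) — ~v6 is true.
  14. (~v6 | v4) — ~v6 is true.
  15. (v7 | ~v6 | ~v1) — ~v6 is true.
  16. (~v6 | v9 | v8) — v8 is true.
  17. (~v10 | ~v6) — ~v6 is true.
  18. (v9 | v10) — v9 is true.
  19. (~v4 | v8) — v8 is true.
  20. (~v7 | ~v9 | ~v2) — ~v2 is true.
  21. (~v6 | ~v2) — ~v6 is true.
  22. (v5 | ~v3 | v4) — v5 is true.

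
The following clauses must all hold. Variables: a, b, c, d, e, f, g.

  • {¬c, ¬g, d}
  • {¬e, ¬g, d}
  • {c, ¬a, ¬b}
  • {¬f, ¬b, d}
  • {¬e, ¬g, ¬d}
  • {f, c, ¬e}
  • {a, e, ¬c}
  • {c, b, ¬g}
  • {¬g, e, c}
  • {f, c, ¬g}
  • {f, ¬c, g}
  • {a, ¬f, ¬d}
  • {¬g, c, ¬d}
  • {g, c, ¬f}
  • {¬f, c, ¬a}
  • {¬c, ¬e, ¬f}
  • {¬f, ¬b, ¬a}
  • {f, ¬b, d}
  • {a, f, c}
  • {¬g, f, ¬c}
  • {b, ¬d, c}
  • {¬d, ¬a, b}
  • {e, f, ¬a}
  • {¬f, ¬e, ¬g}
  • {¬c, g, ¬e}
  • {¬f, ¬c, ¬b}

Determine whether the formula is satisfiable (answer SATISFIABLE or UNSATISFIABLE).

Try a = True.
The remaining clauses are satisfied by b = False, c = True, d = False, e = False, f = True, g = False.
Every clause has at least one true literal under this assignment.
So a=True, b=False, c=True, d=False, e=False, f=True, g=False is a satisfying assignment.

SATISFIABLE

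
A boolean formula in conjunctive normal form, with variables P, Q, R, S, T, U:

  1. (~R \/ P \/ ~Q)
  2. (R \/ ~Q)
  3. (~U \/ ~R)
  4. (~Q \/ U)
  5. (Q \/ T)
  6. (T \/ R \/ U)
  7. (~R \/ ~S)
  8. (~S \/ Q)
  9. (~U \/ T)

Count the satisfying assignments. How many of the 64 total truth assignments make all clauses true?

6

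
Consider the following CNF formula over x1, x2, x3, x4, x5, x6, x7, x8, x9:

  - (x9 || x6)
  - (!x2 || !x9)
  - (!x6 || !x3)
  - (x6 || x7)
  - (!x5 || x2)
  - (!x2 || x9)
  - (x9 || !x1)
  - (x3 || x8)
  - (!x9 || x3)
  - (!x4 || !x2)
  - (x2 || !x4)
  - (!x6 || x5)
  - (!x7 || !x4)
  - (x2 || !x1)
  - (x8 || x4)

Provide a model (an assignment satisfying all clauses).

x1=False, x2=False, x3=True, x4=False, x5=False, x6=False, x7=True, x8=True, x9=True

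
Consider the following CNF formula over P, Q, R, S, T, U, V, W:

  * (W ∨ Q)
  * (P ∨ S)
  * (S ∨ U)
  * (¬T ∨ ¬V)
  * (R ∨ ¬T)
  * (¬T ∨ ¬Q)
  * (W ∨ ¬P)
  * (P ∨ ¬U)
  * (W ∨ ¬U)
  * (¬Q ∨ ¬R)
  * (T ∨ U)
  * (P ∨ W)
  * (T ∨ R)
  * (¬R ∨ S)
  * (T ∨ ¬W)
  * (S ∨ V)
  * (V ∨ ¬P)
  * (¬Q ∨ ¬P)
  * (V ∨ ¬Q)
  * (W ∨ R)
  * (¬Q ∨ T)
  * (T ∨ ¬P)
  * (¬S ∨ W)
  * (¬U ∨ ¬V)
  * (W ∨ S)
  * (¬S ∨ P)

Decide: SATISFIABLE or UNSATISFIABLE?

P = True:
  propagation gives W=True, T=True, V=False; an empty clause results — contradiction.
P = False:
  propagation gives S=True; an empty clause results — contradiction.
Every branch closes, so no satisfying assignment exists.

UNSATISFIABLE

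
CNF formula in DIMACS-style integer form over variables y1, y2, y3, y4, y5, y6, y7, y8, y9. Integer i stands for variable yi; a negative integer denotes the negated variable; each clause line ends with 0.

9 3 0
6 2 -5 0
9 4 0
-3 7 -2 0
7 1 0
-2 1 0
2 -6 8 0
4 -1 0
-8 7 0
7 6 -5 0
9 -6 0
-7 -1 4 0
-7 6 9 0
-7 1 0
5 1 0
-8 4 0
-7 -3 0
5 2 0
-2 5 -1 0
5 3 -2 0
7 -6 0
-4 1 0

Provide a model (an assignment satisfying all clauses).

y1=1, y2=1, y3=0, y4=1, y5=1, y6=0, y7=1, y8=0, y9=1

Check each clause:
  1. {y3, y9} — y9 is true.
  2. {y2, ¬y5, y6} — y2 is true.
  3. {y4, y9} — y9 is true.
  4. {y7, ¬y2, ¬y3} — ¬y3 is true.
  5. {y7, y1} — y1 is true.
  6. {¬y2, y1} — y1 is true.
  7. {y2, y8, ¬y6} — ¬y6 is true.
  8. {¬y1, y4} — y4 is true.
  9. {y7, ¬y8} — ¬y8 is true.
  10. {y6, y7, ¬y5} — y7 is true.
  11. {¬y6, y9} — y9 is true.
  12. {¬y1, ¬y7, y4} — y4 is true.
  13. {y9, y6, ¬y7} — y9 is true.
  14. {¬y7, y1} — y1 is true.
  15. {y5, y1} — y1 is true.
  16. {¬y8, y4} — ¬y8 is true.
  17. {¬y3, ¬y7} — ¬y3 is true.
  18. {y5, y2} — y2 is true.
  19. {¬y1, y5, ¬y2} — y5 is true.
  20. {y5, ¬y2, y3} — y5 is true.
  21. {¬y6, y7} — ¬y6 is true.
  22. {y1, ¬y4} — y1 is true.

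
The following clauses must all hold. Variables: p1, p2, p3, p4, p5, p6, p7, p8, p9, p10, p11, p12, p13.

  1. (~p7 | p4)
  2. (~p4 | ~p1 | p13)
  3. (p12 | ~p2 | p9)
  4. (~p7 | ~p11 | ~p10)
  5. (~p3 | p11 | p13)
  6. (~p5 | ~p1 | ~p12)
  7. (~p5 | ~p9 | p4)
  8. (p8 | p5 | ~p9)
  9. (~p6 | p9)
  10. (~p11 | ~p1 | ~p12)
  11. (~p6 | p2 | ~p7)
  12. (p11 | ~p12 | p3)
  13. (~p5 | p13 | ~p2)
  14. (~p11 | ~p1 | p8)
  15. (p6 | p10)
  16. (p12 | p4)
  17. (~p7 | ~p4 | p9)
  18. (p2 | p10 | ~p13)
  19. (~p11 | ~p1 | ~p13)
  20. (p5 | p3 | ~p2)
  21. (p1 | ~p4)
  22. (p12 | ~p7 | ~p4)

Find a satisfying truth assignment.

p1=True, p2=False, p3=True, p4=True, p5=True, p6=False, p7=False, p8=False, p9=False, p10=True, p11=False, p12=False, p13=True

Pure literal: p7 appears only negated; assign p7 = False.
Branch on p1: take p1 = True.
The remaining clauses are satisfied by p2 = False, p3 = True, p4 = True, p5 = True, p6 = False, p8 = False, p9 = False, p10 = True, p11 = False, p12 = False, p13 = True.
Check each clause:
  1. (~p7 | p4) — ~p7 is true.
  2. (~p1 | p13 | ~p4) — p13 is true.
  3. (p9 | p12 | ~p2) — ~p2 is true.
  4. (~p7 | ~p11 | ~p10) — ~p7 is true.
  5. (~p3 | p13 | p11) — p13 is true.
  6. (~p1 | ~p5 | ~p12) — ~p12 is true.
  7. (p4 | ~p9 | ~p5) — p4 is true.
  8. (p8 | ~p9 | p5) — p5 is true.
  9. (p9 | ~p6) — ~p6 is true.
  10. (~p1 | ~p12 | ~p11) — ~p12 is true.
  11. (~p6 | p2 | ~p7) — ~p7 is true.
  12. (~p12 | p11 | p3) — p3 is true.
  13. (p13 | ~p5 | ~p2) — p13 is true.
  14. (~p1 | p8 | ~p11) — ~p11 is true.
  15. (p6 | p10) — p10 is true.
  16. (p4 | p12) — p4 is true.
  17. (~p4 | p9 | ~p7) — ~p7 is true.
  18. (~p13 | p2 | p10) — p10 is true.
  19. (~p11 | ~p1 | ~p13) — ~p11 is true.
  20. (~p2 | p3 | p5) — p3 is true.
  21. (~p4 | p1) — p1 is true.
  22. (~p7 | ~p4 | p12) — ~p7 is true.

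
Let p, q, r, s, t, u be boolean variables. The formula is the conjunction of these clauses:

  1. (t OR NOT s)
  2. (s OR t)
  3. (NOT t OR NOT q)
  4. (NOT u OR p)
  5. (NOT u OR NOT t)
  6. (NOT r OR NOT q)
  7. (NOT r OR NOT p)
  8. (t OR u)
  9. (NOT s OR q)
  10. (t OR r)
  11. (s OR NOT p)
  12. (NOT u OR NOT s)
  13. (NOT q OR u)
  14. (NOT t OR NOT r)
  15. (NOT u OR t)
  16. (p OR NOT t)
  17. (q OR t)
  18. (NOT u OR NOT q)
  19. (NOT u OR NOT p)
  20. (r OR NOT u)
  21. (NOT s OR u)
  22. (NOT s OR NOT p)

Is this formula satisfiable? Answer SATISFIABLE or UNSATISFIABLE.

UNSATISFIABLE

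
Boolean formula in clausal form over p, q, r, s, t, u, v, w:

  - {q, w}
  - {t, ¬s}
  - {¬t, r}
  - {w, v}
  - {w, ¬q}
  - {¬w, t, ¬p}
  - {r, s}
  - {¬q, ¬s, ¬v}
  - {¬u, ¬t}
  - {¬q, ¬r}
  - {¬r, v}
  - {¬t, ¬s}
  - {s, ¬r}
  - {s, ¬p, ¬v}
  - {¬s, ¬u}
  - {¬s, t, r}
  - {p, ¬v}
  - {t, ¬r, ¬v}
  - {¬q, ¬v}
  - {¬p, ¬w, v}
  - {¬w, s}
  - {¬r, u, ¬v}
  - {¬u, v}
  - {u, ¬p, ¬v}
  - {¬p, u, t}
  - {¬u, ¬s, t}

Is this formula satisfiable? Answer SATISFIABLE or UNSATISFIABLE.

UNSATISFIABLE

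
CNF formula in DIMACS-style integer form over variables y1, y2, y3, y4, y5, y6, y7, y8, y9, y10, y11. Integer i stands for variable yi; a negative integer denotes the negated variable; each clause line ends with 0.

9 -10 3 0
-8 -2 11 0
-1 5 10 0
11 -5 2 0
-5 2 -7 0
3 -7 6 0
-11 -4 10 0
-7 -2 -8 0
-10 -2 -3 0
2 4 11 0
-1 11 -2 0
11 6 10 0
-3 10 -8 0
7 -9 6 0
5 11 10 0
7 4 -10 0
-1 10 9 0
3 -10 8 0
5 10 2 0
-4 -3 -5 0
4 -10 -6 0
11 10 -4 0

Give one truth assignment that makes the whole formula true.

y1=False, y2=False, y3=False, y4=True, y5=False, y6=True, y7=False, y8=True, y9=True, y10=True, y11=False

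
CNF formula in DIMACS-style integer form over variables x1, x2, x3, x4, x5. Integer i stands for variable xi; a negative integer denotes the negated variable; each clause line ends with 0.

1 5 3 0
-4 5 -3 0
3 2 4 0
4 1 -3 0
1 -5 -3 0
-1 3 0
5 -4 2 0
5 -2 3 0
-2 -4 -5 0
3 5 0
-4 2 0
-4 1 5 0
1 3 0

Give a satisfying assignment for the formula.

x1=True, x2=False, x3=True, x4=False, x5=True

Check each clause:
  1. (x3 OR x5 OR x1) — x1 is true.
  2. (NOT x3 OR x5 OR NOT x4) — x5 is true.
  3. (x3 OR x4 OR x2) — x3 is true.
  4. (NOT x3 OR x1 OR x4) — x1 is true.
  5. (x1 OR NOT x3 OR NOT x5) — x1 is true.
  6. (NOT x1 OR x3) — x3 is true.
  7. (x2 OR NOT x4 OR x5) — NOT x4 is true.
  8. (NOT x2 OR x5 OR x3) — x3 is true.
  9. (NOT x4 OR NOT x5 OR NOT x2) — NOT x4 is true.
  10. (x3 OR x5) — x3 is true.
  11. (x2 OR NOT x4) — NOT x4 is true.
  12. (NOT x4 OR x1 OR x5) — x1 is true.
  13. (x3 OR x1) — x1 is true.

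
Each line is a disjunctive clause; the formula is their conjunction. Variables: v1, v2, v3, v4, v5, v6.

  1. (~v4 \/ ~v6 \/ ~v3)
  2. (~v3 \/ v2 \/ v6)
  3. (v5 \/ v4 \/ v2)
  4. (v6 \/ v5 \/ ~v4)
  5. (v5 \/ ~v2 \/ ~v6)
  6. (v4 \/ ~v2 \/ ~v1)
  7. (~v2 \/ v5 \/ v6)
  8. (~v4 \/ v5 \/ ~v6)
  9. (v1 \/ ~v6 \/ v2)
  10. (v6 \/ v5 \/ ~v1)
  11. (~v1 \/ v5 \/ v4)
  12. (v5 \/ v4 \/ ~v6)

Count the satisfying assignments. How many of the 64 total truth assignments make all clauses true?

Case analysis on v6 and v5:
  v6=T, v5=T: 7 of the 16 assignments to (v1,v2,v3,v4) work.
  v6=T, v5=F: a clause becomes empty — 0.
  v6=F, v5=T: 10 of the 16 assignments to (v1,v2,v3,v4) work.
  v6=F, v5=F: a clause becomes empty — 0.
Total: 7 + 0 + 10 + 0 = 17.

17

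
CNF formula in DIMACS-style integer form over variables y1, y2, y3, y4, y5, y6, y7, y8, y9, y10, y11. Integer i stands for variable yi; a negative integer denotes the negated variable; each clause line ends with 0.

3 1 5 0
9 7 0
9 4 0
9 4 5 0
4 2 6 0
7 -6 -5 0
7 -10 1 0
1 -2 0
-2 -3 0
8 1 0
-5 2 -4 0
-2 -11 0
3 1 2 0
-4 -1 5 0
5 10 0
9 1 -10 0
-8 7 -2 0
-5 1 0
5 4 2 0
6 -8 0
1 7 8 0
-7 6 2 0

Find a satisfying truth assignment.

y1=1, y2=1, y3=0, y4=0, y5=0, y6=1, y7=0, y8=0, y9=1, y10=1, y11=0

Check each clause:
  1. (y1 \/ y3 \/ y5) — y1 is true.
  2. (y7 \/ y9) — y9 is true.
  3. (y9 \/ y4) — y9 is true.
  4. (y9 \/ y5 \/ y4) — y9 is true.
  5. (y2 \/ y4 \/ y6) — y2 is true.
  6. (y7 \/ ~y5 \/ ~y6) — ~y5 is true.
  7. (y7 \/ ~y10 \/ y1) — y1 is true.
  8. (y1 \/ ~y2) — y1 is true.
  9. (~y3 \/ ~y2) — ~y3 is true.
  10. (y1 \/ y8) — y1 is true.
  11. (~y5 \/ ~y4 \/ y2) — y2 is true.
  12. (~y11 \/ ~y2) — ~y11 is true.
  13. (y1 \/ y3 \/ y2) — y1 is true.
  14. (~y1 \/ ~y4 \/ y5) — ~y4 is true.
  15. (y5 \/ y10) — y10 is true.
  16. (y9 \/ ~y10 \/ y1) — y9 is true.
  17. (y7 \/ ~y2 \/ ~y8) — ~y8 is true.
  18. (y1 \/ ~y5) — y1 is true.
  19. (y5 \/ y4 \/ y2) — y2 is true.
  20. (~y8 \/ y6) — ~y8 is true.
  21. (y7 \/ y8 \/ y1) — y1 is true.
  22. (y6 \/ y2 \/ ~y7) — ~y7 is true.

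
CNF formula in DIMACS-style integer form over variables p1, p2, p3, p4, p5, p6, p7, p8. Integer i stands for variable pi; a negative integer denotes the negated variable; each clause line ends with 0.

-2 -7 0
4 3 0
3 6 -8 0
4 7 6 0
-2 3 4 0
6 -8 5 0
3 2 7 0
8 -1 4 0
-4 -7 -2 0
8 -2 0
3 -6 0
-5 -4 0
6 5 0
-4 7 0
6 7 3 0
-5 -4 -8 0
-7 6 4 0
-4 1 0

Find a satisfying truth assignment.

p3 occurs only positively in the remaining clauses — set p3 = True.
Set p1 = False and propagate.
  then p4 is forced to False.
Branch on p2: take p2 = False.
The remaining clauses are satisfied by p5 = True, p6 = True, p7 = False, p8 = True.
Every clause has at least one true literal under this assignment.

p1=F, p2=F, p3=T, p4=F, p5=T, p6=T, p7=F, p8=T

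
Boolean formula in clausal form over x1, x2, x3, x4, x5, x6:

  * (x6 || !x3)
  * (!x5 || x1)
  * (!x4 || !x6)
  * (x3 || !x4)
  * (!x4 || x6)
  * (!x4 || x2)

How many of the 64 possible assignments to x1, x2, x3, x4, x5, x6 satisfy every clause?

Split on x4, then x6.
  x4=1, x6=1: a clause becomes empty — 0.
  x4=1, x6=0: a clause becomes empty — 0.
  x4=0, x6=1: x2, x3 free; 3 ways for (x1,x5) × 2^2 = 12.
  x4=0, x6=0: x2 free; 3 ways for (x1,x3,x5) × 2^1 = 6.
Total: 0 + 0 + 12 + 6 = 18.

18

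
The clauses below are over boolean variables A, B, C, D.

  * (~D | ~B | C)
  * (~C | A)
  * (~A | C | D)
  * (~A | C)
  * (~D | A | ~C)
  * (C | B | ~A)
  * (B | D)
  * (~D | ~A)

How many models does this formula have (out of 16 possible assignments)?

3

The models are:
  A=F B=F C=F D=T
  A=F B=T C=F D=F
  A=T B=T C=T D=F
Count: 3.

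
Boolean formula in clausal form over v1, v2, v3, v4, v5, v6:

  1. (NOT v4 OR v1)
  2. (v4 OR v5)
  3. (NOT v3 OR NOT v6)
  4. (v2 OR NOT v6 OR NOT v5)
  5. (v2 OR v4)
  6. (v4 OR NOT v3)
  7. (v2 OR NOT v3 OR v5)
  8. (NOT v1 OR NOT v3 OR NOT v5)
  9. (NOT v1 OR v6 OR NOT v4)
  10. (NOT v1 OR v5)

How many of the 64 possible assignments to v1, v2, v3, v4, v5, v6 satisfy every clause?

Satisfying assignments:
  v1=F v2=T v3=F v4=F v5=T v6=F
  v1=F v2=T v3=F v4=F v5=T v6=T
  v1=T v2=T v3=F v4=F v5=T v6=F
  v1=T v2=T v3=F v4=F v5=T v6=T
  v1=T v2=T v3=F v4=T v5=T v6=T
That's 5 in total.

5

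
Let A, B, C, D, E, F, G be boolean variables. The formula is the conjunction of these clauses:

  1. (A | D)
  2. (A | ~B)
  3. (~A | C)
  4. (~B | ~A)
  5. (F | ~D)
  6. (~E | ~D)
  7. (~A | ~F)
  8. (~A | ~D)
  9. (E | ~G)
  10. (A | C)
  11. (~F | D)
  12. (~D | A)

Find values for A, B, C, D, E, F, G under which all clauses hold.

A = T  B = F  C = T  D = F  E = F  F = F  G = F

B occurs only negated in the remaining clauses — set B = False.
Pure literal: C appears only positively; assign C = True.
Set A = True and propagate.
  then F is forced to False.
  then D is forced to False.
Set E = False and propagate.
  then G is forced to False.
Every clause has at least one true literal under this assignment.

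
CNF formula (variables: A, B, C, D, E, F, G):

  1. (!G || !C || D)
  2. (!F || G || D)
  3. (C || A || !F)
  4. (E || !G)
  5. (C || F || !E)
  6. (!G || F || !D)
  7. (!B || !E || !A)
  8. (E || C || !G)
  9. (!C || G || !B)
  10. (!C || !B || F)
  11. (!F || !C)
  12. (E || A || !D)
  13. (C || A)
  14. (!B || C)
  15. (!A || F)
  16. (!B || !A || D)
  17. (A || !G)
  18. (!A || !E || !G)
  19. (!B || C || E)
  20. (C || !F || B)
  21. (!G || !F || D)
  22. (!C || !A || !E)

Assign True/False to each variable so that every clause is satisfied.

A=F, B=F, C=T, D=T, E=T, F=F, G=F

Try A = False.
  then C is forced to True.
  then F is forced to False.
  then B is forced to False.
  then G is forced to False.
Branch on D: take D = True.
  then E is forced to True.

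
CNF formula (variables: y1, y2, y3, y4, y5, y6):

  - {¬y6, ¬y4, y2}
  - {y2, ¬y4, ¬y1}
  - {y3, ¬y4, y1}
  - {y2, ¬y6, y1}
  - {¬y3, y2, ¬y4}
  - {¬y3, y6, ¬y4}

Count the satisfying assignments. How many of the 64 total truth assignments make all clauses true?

Split on y4, then y2.
  y4=T, y2=T: y5 free; 4 ways for (y1,y3,y6) × 2^1 = 8.
  y4=T, y2=F: a clause becomes empty — 0.
  y4=F, y2=T: y1, y3, y5, y6 free → 2^4 = 16.
  y4=F, y2=F: y3, y5 free; 3 ways for (y1,y6) × 2^2 = 12.
Total: 8 + 0 + 16 + 12 = 36.

36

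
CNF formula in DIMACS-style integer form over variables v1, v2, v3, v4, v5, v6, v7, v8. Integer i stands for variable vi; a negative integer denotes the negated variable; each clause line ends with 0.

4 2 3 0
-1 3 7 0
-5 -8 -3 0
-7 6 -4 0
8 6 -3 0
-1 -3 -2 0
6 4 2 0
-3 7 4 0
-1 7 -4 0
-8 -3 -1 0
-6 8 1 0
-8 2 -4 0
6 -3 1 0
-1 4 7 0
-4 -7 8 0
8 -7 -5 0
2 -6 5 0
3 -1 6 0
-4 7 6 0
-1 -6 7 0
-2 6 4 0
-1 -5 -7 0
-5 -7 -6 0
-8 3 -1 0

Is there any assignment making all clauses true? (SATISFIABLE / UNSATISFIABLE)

Branch on v1: take v1 = False.
Try v2 = True.
Set v3 = True and propagate.
  then v6 is forced to True.
  then v8 is forced to True.
  then v5 is forced to False.
For the remaining variables, v4 = False, v7 = True works.
So v1=False, v2=True, v3=True, v4=False, v5=False, v6=True, v7=True, v8=True is a satisfying assignment.

SATISFIABLE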